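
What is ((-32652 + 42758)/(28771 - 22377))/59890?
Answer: 5053/191468330 ≈ 2.6391e-5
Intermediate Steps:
((-32652 + 42758)/(28771 - 22377))/59890 = (10106/6394)*(1/59890) = (10106*(1/6394))*(1/59890) = (5053/3197)*(1/59890) = 5053/191468330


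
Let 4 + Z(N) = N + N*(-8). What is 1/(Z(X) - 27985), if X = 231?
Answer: -1/29606 ≈ -3.3777e-5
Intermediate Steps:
Z(N) = -4 - 7*N (Z(N) = -4 + (N + N*(-8)) = -4 + (N - 8*N) = -4 - 7*N)
1/(Z(X) - 27985) = 1/((-4 - 7*231) - 27985) = 1/((-4 - 1617) - 27985) = 1/(-1621 - 27985) = 1/(-29606) = -1/29606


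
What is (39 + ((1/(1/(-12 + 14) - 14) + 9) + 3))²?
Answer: 1890625/729 ≈ 2593.4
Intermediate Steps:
(39 + ((1/(1/(-12 + 14) - 14) + 9) + 3))² = (39 + ((1/(1/2 - 14) + 9) + 3))² = (39 + ((1/(½ - 14) + 9) + 3))² = (39 + ((1/(-27/2) + 9) + 3))² = (39 + ((-2/27 + 9) + 3))² = (39 + (241/27 + 3))² = (39 + 322/27)² = (1375/27)² = 1890625/729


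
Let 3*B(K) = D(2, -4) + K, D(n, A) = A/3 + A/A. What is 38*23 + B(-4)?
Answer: 7853/9 ≈ 872.56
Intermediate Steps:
D(n, A) = 1 + A/3 (D(n, A) = A*(1/3) + 1 = A/3 + 1 = 1 + A/3)
B(K) = -1/9 + K/3 (B(K) = ((1 + (1/3)*(-4)) + K)/3 = ((1 - 4/3) + K)/3 = (-1/3 + K)/3 = -1/9 + K/3)
38*23 + B(-4) = 38*23 + (-1/9 + (1/3)*(-4)) = 874 + (-1/9 - 4/3) = 874 - 13/9 = 7853/9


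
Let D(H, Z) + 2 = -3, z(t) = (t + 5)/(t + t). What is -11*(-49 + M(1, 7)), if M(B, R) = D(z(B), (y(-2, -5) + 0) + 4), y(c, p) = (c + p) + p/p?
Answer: 594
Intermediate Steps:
y(c, p) = 1 + c + p (y(c, p) = (c + p) + 1 = 1 + c + p)
z(t) = (5 + t)/(2*t) (z(t) = (5 + t)/((2*t)) = (5 + t)*(1/(2*t)) = (5 + t)/(2*t))
D(H, Z) = -5 (D(H, Z) = -2 - 3 = -5)
M(B, R) = -5
-11*(-49 + M(1, 7)) = -11*(-49 - 5) = -11*(-54) = 594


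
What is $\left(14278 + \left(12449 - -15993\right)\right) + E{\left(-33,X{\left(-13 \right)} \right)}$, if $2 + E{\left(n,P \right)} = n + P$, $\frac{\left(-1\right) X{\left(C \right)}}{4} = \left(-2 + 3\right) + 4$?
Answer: $42665$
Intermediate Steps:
$X{\left(C \right)} = -20$ ($X{\left(C \right)} = - 4 \left(\left(-2 + 3\right) + 4\right) = - 4 \left(1 + 4\right) = \left(-4\right) 5 = -20$)
$E{\left(n,P \right)} = -2 + P + n$ ($E{\left(n,P \right)} = -2 + \left(n + P\right) = -2 + \left(P + n\right) = -2 + P + n$)
$\left(14278 + \left(12449 - -15993\right)\right) + E{\left(-33,X{\left(-13 \right)} \right)} = \left(14278 + \left(12449 - -15993\right)\right) - 55 = \left(14278 + \left(12449 + 15993\right)\right) - 55 = \left(14278 + 28442\right) - 55 = 42720 - 55 = 42665$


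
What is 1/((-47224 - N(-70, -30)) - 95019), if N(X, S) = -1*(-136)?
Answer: -1/142379 ≈ -7.0235e-6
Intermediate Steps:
N(X, S) = 136
1/((-47224 - N(-70, -30)) - 95019) = 1/((-47224 - 1*136) - 95019) = 1/((-47224 - 136) - 95019) = 1/(-47360 - 95019) = 1/(-142379) = -1/142379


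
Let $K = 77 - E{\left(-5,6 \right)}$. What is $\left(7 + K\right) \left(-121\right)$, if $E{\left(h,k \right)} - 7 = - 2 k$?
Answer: $-10769$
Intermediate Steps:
$E{\left(h,k \right)} = 7 - 2 k$
$K = 82$ ($K = 77 - \left(7 - 12\right) = 77 - -5 = 77 + 5 = 82$)
$\left(7 + K\right) \left(-121\right) = \left(7 + 82\right) \left(-121\right) = 89 \left(-121\right) = -10769$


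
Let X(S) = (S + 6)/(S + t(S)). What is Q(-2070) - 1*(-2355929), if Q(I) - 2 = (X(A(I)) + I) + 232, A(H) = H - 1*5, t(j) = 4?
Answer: 4875328672/2071 ≈ 2.3541e+6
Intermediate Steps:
A(H) = -5 + H (A(H) = H - 5 = -5 + H)
X(S) = (6 + S)/(4 + S) (X(S) = (S + 6)/(S + 4) = (6 + S)/(4 + S))
Q(I) = 234 + I + (1 + I)/(-1 + I) (Q(I) = 2 + (((6 + (-5 + I))/(4 + (-5 + I)) + I) + 232) = 2 + (((1 + I)/(-1 + I) + I) + 232) = 2 + ((I + (1 + I)/(-1 + I)) + 232) = 2 + (232 + I + (1 + I)/(-1 + I)) = 234 + I + (1 + I)/(-1 + I))
Q(-2070) - 1*(-2355929) = (-233 + (-2070)² + 234*(-2070))/(-1 - 2070) - 1*(-2355929) = (-233 + 4284900 - 484380)/(-2071) + 2355929 = -1/2071*3800287 + 2355929 = -3800287/2071 + 2355929 = 4875328672/2071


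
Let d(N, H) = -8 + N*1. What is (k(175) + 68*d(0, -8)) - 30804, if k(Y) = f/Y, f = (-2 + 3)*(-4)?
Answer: -5485904/175 ≈ -31348.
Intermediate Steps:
f = -4 (f = 1*(-4) = -4)
d(N, H) = -8 + N
k(Y) = -4/Y
(k(175) + 68*d(0, -8)) - 30804 = (-4/175 + 68*(-8 + 0)) - 30804 = (-4*1/175 + 68*(-8)) - 30804 = (-4/175 - 544) - 30804 = -95204/175 - 30804 = -5485904/175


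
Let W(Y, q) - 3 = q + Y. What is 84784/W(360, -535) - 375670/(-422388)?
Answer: -4468391119/9081342 ≈ -492.04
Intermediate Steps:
W(Y, q) = 3 + Y + q (W(Y, q) = 3 + (q + Y) = 3 + (Y + q) = 3 + Y + q)
84784/W(360, -535) - 375670/(-422388) = 84784/(3 + 360 - 535) - 375670/(-422388) = 84784/(-172) - 375670*(-1/422388) = 84784*(-1/172) + 187835/211194 = -21196/43 + 187835/211194 = -4468391119/9081342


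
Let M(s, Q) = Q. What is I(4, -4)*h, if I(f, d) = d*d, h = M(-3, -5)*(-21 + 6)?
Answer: 1200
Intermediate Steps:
h = 75 (h = -5*(-21 + 6) = -5*(-15) = 75)
I(f, d) = d²
I(4, -4)*h = (-4)²*75 = 16*75 = 1200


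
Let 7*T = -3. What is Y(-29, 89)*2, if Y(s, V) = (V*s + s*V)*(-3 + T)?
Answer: 247776/7 ≈ 35397.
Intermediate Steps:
T = -3/7 (T = (1/7)*(-3) = -3/7 ≈ -0.42857)
Y(s, V) = -48*V*s/7 (Y(s, V) = (V*s + s*V)*(-3 - 3/7) = (V*s + V*s)*(-24/7) = (2*V*s)*(-24/7) = -48*V*s/7)
Y(-29, 89)*2 = -48/7*89*(-29)*2 = (123888/7)*2 = 247776/7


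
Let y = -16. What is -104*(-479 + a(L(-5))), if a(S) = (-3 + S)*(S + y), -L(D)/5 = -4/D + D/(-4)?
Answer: 27287/2 ≈ 13644.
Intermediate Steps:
L(D) = 20/D + 5*D/4 (L(D) = -5*(-4/D + D/(-4)) = -5*(-4/D + D*(-1/4)) = -5*(-4/D - D/4) = 20/D + 5*D/4)
a(S) = (-16 + S)*(-3 + S) (a(S) = (-3 + S)*(S - 16) = (-3 + S)*(-16 + S) = (-16 + S)*(-3 + S))
-104*(-479 + a(L(-5))) = -104*(-479 + (48 + (20/(-5) + (5/4)*(-5))**2 - 19*(20/(-5) + (5/4)*(-5)))) = -104*(-479 + (48 + (20*(-1/5) - 25/4)**2 - 19*(20*(-1/5) - 25/4))) = -104*(-479 + (48 + (-4 - 25/4)**2 - 19*(-4 - 25/4))) = -104*(-479 + (48 + (-41/4)**2 - 19*(-41/4))) = -104*(-479 + (48 + 1681/16 + 779/4)) = -104*(-479 + 5565/16) = -104*(-2099/16) = 27287/2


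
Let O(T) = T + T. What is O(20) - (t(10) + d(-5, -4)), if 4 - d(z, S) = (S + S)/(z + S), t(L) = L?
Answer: 242/9 ≈ 26.889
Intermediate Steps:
O(T) = 2*T
d(z, S) = 4 - 2*S/(S + z) (d(z, S) = 4 - (S + S)/(z + S) = 4 - 2*S/(S + z))
O(20) - (t(10) + d(-5, -4)) = 2*20 - (10 + 2*(-4 + 2*(-5))/(-4 - 5)) = 40 - (10 + 2*(-4 - 10)/(-9)) = 40 - (10 + 2*(-1/9)*(-14)) = 40 - (10 + 28/9) = 40 - 1*118/9 = 40 - 118/9 = 242/9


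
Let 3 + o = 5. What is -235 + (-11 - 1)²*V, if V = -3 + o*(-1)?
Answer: -955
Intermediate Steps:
o = 2 (o = -3 + 5 = 2)
V = -5 (V = -3 + 2*(-1) = -3 - 2 = -5)
-235 + (-11 - 1)²*V = -235 + (-11 - 1)²*(-5) = -235 + (-12)²*(-5) = -235 + 144*(-5) = -235 - 720 = -955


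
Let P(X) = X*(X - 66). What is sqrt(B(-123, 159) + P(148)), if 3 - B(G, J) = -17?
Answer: 2*sqrt(3039) ≈ 110.25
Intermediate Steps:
P(X) = X*(-66 + X)
B(G, J) = 20 (B(G, J) = 3 - 1*(-17) = 3 + 17 = 20)
sqrt(B(-123, 159) + P(148)) = sqrt(20 + 148*(-66 + 148)) = sqrt(20 + 148*82) = sqrt(20 + 12136) = sqrt(12156) = 2*sqrt(3039)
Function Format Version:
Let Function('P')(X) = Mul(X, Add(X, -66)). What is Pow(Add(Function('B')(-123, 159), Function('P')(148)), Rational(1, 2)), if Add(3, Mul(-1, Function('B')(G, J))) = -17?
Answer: Mul(2, Pow(3039, Rational(1, 2))) ≈ 110.25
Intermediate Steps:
Function('P')(X) = Mul(X, Add(-66, X))
Function('B')(G, J) = 20 (Function('B')(G, J) = Add(3, Mul(-1, -17)) = Add(3, 17) = 20)
Pow(Add(Function('B')(-123, 159), Function('P')(148)), Rational(1, 2)) = Pow(Add(20, Mul(148, Add(-66, 148))), Rational(1, 2)) = Pow(Add(20, Mul(148, 82)), Rational(1, 2)) = Pow(Add(20, 12136), Rational(1, 2)) = Pow(12156, Rational(1, 2)) = Mul(2, Pow(3039, Rational(1, 2)))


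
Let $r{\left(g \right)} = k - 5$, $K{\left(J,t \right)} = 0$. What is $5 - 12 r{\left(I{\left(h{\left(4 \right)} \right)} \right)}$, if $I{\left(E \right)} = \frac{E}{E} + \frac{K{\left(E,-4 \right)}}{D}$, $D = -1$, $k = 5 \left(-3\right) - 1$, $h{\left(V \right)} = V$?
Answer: $257$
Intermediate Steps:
$k = -16$ ($k = -15 - 1 = -16$)
$I{\left(E \right)} = 1$ ($I{\left(E \right)} = \frac{E}{E} + \frac{0}{-1} = 1 + 0 \left(-1\right) = 1 + 0 = 1$)
$r{\left(g \right)} = -21$ ($r{\left(g \right)} = -16 - 5 = -21$)
$5 - 12 r{\left(I{\left(h{\left(4 \right)} \right)} \right)} = 5 - -252 = 5 + 252 = 257$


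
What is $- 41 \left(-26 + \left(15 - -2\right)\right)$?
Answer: $369$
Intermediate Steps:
$- 41 \left(-26 + \left(15 - -2\right)\right) = - 41 \left(-26 + \left(15 + 2\right)\right) = - 41 \left(-26 + 17\right) = \left(-41\right) \left(-9\right) = 369$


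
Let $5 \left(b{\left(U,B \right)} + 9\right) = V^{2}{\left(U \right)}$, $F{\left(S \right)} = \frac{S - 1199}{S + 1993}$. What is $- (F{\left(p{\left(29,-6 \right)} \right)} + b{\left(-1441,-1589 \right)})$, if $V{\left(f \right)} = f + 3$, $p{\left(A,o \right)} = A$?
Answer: $- \frac{696847288}{1685} \approx -4.1356 \cdot 10^{5}$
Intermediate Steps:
$V{\left(f \right)} = 3 + f$
$F{\left(S \right)} = \frac{-1199 + S}{1993 + S}$
$b{\left(U,B \right)} = -9 + \frac{\left(3 + U\right)^{2}}{5}$
$- (F{\left(p{\left(29,-6 \right)} \right)} + b{\left(-1441,-1589 \right)}) = - (\frac{-1199 + 29}{1993 + 29} - \left(9 - \frac{\left(3 - 1441\right)^{2}}{5}\right)) = - (\frac{1}{2022} \left(-1170\right) - \left(9 - \frac{\left(-1438\right)^{2}}{5}\right)) = - (\frac{1}{2022} \left(-1170\right) + \left(-9 + \frac{1}{5} \cdot 2067844\right)) = - (- \frac{195}{337} + \left(-9 + \frac{2067844}{5}\right)) = - (- \frac{195}{337} + \frac{2067799}{5}) = \left(-1\right) \frac{696847288}{1685} = - \frac{696847288}{1685}$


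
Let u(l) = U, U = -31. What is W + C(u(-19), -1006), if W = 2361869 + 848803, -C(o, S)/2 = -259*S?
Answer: 2689564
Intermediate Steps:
u(l) = -31
C(o, S) = 518*S (C(o, S) = -(-518)*S = 518*S)
W = 3210672
W + C(u(-19), -1006) = 3210672 + 518*(-1006) = 3210672 - 521108 = 2689564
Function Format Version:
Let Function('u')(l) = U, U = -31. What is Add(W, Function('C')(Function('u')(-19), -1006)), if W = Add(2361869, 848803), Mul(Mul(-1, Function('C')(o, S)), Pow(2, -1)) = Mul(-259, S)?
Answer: 2689564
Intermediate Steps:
Function('u')(l) = -31
Function('C')(o, S) = Mul(518, S) (Function('C')(o, S) = Mul(-2, Mul(-259, S)) = Mul(518, S))
W = 3210672
Add(W, Function('C')(Function('u')(-19), -1006)) = Add(3210672, Mul(518, -1006)) = Add(3210672, -521108) = 2689564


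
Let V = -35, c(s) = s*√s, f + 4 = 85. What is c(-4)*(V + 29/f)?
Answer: 22448*I/81 ≈ 277.14*I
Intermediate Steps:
f = 81 (f = -4 + 85 = 81)
c(s) = s^(3/2)
c(-4)*(V + 29/f) = (-4)^(3/2)*(-35 + 29/81) = (-8*I)*(-35 + 29*(1/81)) = (-8*I)*(-35 + 29/81) = -8*I*(-2806/81) = 22448*I/81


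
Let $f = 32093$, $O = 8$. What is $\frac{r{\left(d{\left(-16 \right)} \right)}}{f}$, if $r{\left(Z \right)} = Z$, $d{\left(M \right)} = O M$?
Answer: $- \frac{128}{32093} \approx -0.0039884$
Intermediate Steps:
$d{\left(M \right)} = 8 M$
$\frac{r{\left(d{\left(-16 \right)} \right)}}{f} = \frac{8 \left(-16\right)}{32093} = \left(-128\right) \frac{1}{32093} = - \frac{128}{32093}$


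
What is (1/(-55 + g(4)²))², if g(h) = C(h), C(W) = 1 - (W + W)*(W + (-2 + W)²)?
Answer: 1/15319396 ≈ 6.5277e-8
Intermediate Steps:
C(W) = 1 - 2*W*(W + (-2 + W)²)
g(h) = 1 - 2*h² - 2*h*(-2 + h)²
(1/(-55 + g(4)²))² = (1/(-55 + (1 - 2*4² - 2*4*(-2 + 4)²)²))² = (1/(-55 + (1 - 2*16 - 2*4*2²)²))² = (1/(-55 + (1 - 32 - 2*4*4)²))² = (1/(-55 + (1 - 32 - 32)²))² = (1/(-55 + (-63)²))² = (1/(-55 + 3969))² = (1/3914)² = 1/15319396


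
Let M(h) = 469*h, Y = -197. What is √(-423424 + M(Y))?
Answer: 3*I*√57313 ≈ 718.2*I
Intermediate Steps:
√(-423424 + M(Y)) = √(-423424 + 469*(-197)) = √(-423424 - 92393) = √(-515817) = 3*I*√57313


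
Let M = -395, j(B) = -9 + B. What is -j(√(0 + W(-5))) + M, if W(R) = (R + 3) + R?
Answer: -386 - I*√7 ≈ -386.0 - 2.6458*I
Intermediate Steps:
W(R) = 3 + 2*R (W(R) = (3 + R) + R = 3 + 2*R)
-j(√(0 + W(-5))) + M = -(-9 + √(0 + (3 + 2*(-5)))) - 395 = -(-9 + √(0 + (3 - 10))) - 395 = -(-9 + √(0 - 7)) - 395 = -(-9 + √(-7)) - 395 = -(-9 + I*√7) - 395 = (9 - I*√7) - 395 = -386 - I*√7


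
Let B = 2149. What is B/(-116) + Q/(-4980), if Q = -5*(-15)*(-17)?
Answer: -87951/4814 ≈ -18.270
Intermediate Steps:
Q = -1275 (Q = 75*(-17) = -1275)
B/(-116) + Q/(-4980) = 2149/(-116) - 1275/(-4980) = 2149*(-1/116) - 1275*(-1/4980) = -2149/116 + 85/332 = -87951/4814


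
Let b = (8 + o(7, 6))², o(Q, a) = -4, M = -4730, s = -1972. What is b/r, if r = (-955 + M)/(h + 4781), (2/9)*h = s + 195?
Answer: 51448/5685 ≈ 9.0498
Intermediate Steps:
h = -15993/2 (h = 9*(-1972 + 195)/2 = (9/2)*(-1777) = -15993/2 ≈ -7996.5)
b = 16 (b = (8 - 4)² = 4² = 16)
r = 11370/6431 (r = (-955 - 4730)/(-15993/2 + 4781) = -5685/(-6431/2) = -5685*(-2/6431) = 11370/6431 ≈ 1.7680)
b/r = 16/(11370/6431) = 16*(6431/11370) = 51448/5685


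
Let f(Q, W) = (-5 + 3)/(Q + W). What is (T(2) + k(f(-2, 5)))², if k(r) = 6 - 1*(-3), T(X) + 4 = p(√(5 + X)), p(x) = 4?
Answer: 81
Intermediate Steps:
f(Q, W) = -2/(Q + W)
T(X) = 0 (T(X) = -4 + 4 = 0)
k(r) = 9 (k(r) = 6 + 3 = 9)
(T(2) + k(f(-2, 5)))² = (0 + 9)² = 9² = 81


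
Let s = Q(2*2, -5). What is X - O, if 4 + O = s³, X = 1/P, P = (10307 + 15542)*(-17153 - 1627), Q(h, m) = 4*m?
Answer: 3885495536879/485444220 ≈ 8004.0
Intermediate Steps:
P = -485444220 (P = 25849*(-18780) = -485444220)
X = -1/485444220 (X = 1/(-485444220) = -1/485444220 ≈ -2.0600e-9)
s = -20 (s = 4*(-5) = -20)
O = -8004 (O = -4 + (-20)³ = -4 - 8000 = -8004)
X - O = -1/485444220 - 1*(-8004) = -1/485444220 + 8004 = 3885495536879/485444220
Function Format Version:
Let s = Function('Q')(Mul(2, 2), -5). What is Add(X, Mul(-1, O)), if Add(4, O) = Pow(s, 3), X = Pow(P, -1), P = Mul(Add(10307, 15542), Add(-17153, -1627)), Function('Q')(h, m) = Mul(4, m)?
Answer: Rational(3885495536879, 485444220) ≈ 8004.0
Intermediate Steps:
P = -485444220 (P = Mul(25849, -18780) = -485444220)
X = Rational(-1, 485444220) (X = Pow(-485444220, -1) = Rational(-1, 485444220) ≈ -2.0600e-9)
s = -20 (s = Mul(4, -5) = -20)
O = -8004 (O = Add(-4, Pow(-20, 3)) = Add(-4, -8000) = -8004)
Add(X, Mul(-1, O)) = Add(Rational(-1, 485444220), Mul(-1, -8004)) = Add(Rational(-1, 485444220), 8004) = Rational(3885495536879, 485444220)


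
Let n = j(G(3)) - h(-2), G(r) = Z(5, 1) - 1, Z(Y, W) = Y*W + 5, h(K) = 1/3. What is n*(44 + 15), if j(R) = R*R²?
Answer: 128974/3 ≈ 42991.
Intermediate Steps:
h(K) = ⅓
Z(Y, W) = 5 + W*Y (Z(Y, W) = W*Y + 5 = 5 + W*Y)
G(r) = 9 (G(r) = (5 + 1*5) - 1 = (5 + 5) - 1 = 10 - 1 = 9)
j(R) = R³
n = 2186/3 (n = 9³ - 1*⅓ = 729 - ⅓ = 2186/3 ≈ 728.67)
n*(44 + 15) = 2186*(44 + 15)/3 = (2186/3)*59 = 128974/3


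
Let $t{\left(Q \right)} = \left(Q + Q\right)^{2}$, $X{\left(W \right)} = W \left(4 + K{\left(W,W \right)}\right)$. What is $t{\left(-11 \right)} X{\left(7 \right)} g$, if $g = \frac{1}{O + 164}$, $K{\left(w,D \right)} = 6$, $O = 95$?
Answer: $\frac{4840}{37} \approx 130.81$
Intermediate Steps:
$X{\left(W \right)} = 10 W$ ($X{\left(W \right)} = W \left(4 + 6\right) = W 10 = 10 W$)
$t{\left(Q \right)} = 4 Q^{2}$ ($t{\left(Q \right)} = \left(2 Q\right)^{2} = 4 Q^{2}$)
$g = \frac{1}{259}$ ($g = \frac{1}{95 + 164} = \frac{1}{259} \approx 0.003861$)
$t{\left(-11 \right)} X{\left(7 \right)} g = 4 \left(-11\right)^{2} \cdot 10 \cdot 7 \cdot \frac{1}{259} = 4 \cdot 121 \cdot 70 \cdot \frac{1}{259} = 484 \cdot 70 \cdot \frac{1}{259} = 33880 \cdot \frac{1}{259} = \frac{4840}{37}$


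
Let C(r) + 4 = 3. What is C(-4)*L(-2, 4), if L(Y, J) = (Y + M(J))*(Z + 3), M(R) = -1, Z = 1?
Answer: 12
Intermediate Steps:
C(r) = -1 (C(r) = -4 + 3 = -1)
L(Y, J) = -4 + 4*Y (L(Y, J) = (Y - 1)*(1 + 3) = (-1 + Y)*4 = -4 + 4*Y)
C(-4)*L(-2, 4) = -(-4 + 4*(-2)) = -(-4 - 8) = -1*(-12) = 12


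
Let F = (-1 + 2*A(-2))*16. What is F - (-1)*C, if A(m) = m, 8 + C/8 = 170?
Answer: 1216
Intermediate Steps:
C = 1296 (C = -64 + 8*170 = -64 + 1360 = 1296)
F = -80 (F = (-1 + 2*(-2))*16 = (-1 - 4)*16 = -5*16 = -80)
F - (-1)*C = -80 - (-1)*1296 = -80 - 1*(-1296) = -80 + 1296 = 1216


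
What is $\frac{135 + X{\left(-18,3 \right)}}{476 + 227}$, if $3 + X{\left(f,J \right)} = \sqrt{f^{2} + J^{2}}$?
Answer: $\frac{132}{703} + \frac{3 \sqrt{37}}{703} \approx 0.21372$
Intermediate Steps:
$X{\left(f,J \right)} = -3 + \sqrt{J^{2} + f^{2}}$ ($X{\left(f,J \right)} = -3 + \sqrt{f^{2} + J^{2}} = -3 + \sqrt{J^{2} + f^{2}}$)
$\frac{135 + X{\left(-18,3 \right)}}{476 + 227} = \frac{135 - \left(3 - \sqrt{3^{2} + \left(-18\right)^{2}}\right)}{476 + 227} = \frac{135 - \left(3 - \sqrt{9 + 324}\right)}{703} = \left(135 - \left(3 - \sqrt{333}\right)\right) \frac{1}{703} = \left(135 - \left(3 - 3 \sqrt{37}\right)\right) \frac{1}{703} = \left(132 + 3 \sqrt{37}\right) \frac{1}{703} = \frac{132}{703} + \frac{3 \sqrt{37}}{703}$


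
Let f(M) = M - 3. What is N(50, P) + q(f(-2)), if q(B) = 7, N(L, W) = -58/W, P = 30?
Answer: 76/15 ≈ 5.0667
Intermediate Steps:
f(M) = -3 + M
N(50, P) + q(f(-2)) = -58/30 + 7 = -58*1/30 + 7 = -29/15 + 7 = 76/15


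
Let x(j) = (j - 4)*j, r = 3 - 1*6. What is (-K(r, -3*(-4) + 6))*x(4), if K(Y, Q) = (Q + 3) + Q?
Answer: 0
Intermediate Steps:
r = -3 (r = 3 - 6 = -3)
x(j) = j*(-4 + j) (x(j) = (-4 + j)*j = j*(-4 + j))
K(Y, Q) = 3 + 2*Q (K(Y, Q) = (3 + Q) + Q = 3 + 2*Q)
(-K(r, -3*(-4) + 6))*x(4) = (-(3 + 2*(-3*(-4) + 6)))*(4*(-4 + 4)) = (-(3 + 2*(12 + 6)))*(4*0) = -(3 + 2*18)*0 = -(3 + 36)*0 = -1*39*0 = -39*0 = 0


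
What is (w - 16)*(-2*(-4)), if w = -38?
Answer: -432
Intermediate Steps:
(w - 16)*(-2*(-4)) = (-38 - 16)*(-2*(-4)) = -54*8 = -432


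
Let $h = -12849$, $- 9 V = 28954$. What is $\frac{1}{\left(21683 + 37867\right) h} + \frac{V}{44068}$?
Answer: $- \frac{307699773346}{4214872567575} \approx -0.073003$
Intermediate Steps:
$V = - \frac{28954}{9}$ ($V = \left(- \frac{1}{9}\right) 28954 = - \frac{28954}{9} \approx -3217.1$)
$\frac{1}{\left(21683 + 37867\right) h} + \frac{V}{44068} = \frac{1}{\left(21683 + 37867\right) \left(-12849\right)} - \frac{28954}{9 \cdot 44068} = \frac{1}{59550} \left(- \frac{1}{12849}\right) - \frac{14477}{198306} = - \frac{1}{765157950} - \frac{14477}{198306} = - \frac{307699773346}{4214872567575}$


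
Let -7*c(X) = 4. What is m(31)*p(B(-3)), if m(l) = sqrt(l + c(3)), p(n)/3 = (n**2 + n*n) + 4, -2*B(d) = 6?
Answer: 66*sqrt(1491)/7 ≈ 364.07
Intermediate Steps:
c(X) = -4/7 (c(X) = -1/7*4 = -4/7)
B(d) = -3 (B(d) = -1/2*6 = -3)
p(n) = 12 + 6*n**2 (p(n) = 3*((n**2 + n*n) + 4) = 3*((n**2 + n**2) + 4) = 3*(2*n**2 + 4) = 3*(4 + 2*n**2) = 12 + 6*n**2)
m(l) = sqrt(-4/7 + l) (m(l) = sqrt(l - 4/7) = sqrt(-4/7 + l))
m(31)*p(B(-3)) = (sqrt(-28 + 49*31)/7)*(12 + 6*(-3)**2) = (sqrt(-28 + 1519)/7)*(12 + 6*9) = (sqrt(1491)/7)*(12 + 54) = (sqrt(1491)/7)*66 = 66*sqrt(1491)/7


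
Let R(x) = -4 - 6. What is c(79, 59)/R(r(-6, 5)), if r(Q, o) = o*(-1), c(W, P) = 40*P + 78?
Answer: -1219/5 ≈ -243.80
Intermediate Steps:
c(W, P) = 78 + 40*P
r(Q, o) = -o
R(x) = -10
c(79, 59)/R(r(-6, 5)) = (78 + 40*59)/(-10) = (78 + 2360)*(-1/10) = 2438*(-1/10) = -1219/5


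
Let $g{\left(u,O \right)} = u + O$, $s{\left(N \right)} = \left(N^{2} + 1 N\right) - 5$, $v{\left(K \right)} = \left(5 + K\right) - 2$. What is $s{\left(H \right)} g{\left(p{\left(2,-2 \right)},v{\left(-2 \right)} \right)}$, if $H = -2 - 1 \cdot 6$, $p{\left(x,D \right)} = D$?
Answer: $-51$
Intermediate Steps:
$H = -8$ ($H = -2 - 6 = -8$)
$v{\left(K \right)} = 3 + K$
$s{\left(N \right)} = -5 + N + N^{2}$ ($s{\left(N \right)} = \left(N^{2} + N\right) - 5 = \left(N + N^{2}\right) - 5 = -5 + N + N^{2}$)
$g{\left(u,O \right)} = O + u$
$s{\left(H \right)} g{\left(p{\left(2,-2 \right)},v{\left(-2 \right)} \right)} = \left(-5 - 8 + \left(-8\right)^{2}\right) \left(\left(3 - 2\right) - 2\right) = \left(-5 - 8 + 64\right) \left(1 - 2\right) = 51 \left(-1\right) = -51$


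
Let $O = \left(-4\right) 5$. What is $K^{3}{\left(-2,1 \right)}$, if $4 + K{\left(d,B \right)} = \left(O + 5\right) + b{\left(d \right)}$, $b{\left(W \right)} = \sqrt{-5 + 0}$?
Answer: $\left(-19 + i \sqrt{5}\right)^{3} \approx -6574.0 + 2410.5 i$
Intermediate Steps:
$b{\left(W \right)} = i \sqrt{5}$ ($b{\left(W \right)} = \sqrt{-5} = i \sqrt{5}$)
$O = -20$
$K{\left(d,B \right)} = -19 + i \sqrt{5}$ ($K{\left(d,B \right)} = -4 + \left(\left(-20 + 5\right) + i \sqrt{5}\right) = -4 - \left(15 - i \sqrt{5}\right) = -19 + i \sqrt{5}$)
$K^{3}{\left(-2,1 \right)} = \left(-19 + i \sqrt{5}\right)^{3}$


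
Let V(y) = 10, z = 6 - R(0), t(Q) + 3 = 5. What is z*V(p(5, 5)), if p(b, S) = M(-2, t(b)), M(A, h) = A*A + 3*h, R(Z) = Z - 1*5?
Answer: 110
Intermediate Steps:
R(Z) = -5 + Z (R(Z) = Z - 5 = -5 + Z)
t(Q) = 2 (t(Q) = -3 + 5 = 2)
M(A, h) = A² + 3*h
p(b, S) = 10 (p(b, S) = (-2)² + 3*2 = 4 + 6 = 10)
z = 11 (z = 6 - (-5 + 0) = 6 - 1*(-5) = 6 + 5 = 11)
z*V(p(5, 5)) = 11*10 = 110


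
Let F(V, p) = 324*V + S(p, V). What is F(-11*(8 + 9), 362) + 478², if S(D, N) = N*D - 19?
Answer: 100183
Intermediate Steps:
S(D, N) = -19 + D*N (S(D, N) = D*N - 19 = -19 + D*N)
F(V, p) = -19 + 324*V + V*p (F(V, p) = 324*V + (-19 + p*V) = 324*V + (-19 + V*p) = -19 + 324*V + V*p)
F(-11*(8 + 9), 362) + 478² = (-19 + 324*(-11*(8 + 9)) - 11*(8 + 9)*362) + 478² = (-19 + 324*(-11*17) - 11*17*362) + 228484 = (-19 + 324*(-187) - 187*362) + 228484 = (-19 - 60588 - 67694) + 228484 = -128301 + 228484 = 100183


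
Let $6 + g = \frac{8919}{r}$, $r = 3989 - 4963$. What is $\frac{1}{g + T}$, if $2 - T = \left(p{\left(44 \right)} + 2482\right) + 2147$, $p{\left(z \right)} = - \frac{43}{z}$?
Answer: $- \frac{21428}{99451201} \approx -0.00021546$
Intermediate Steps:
$r = -974$ ($r = 3989 - 4963 = -974$)
$T = - \frac{203545}{44}$ ($T = 2 - \left(\left(- \frac{43}{44} + 2482\right) + 2147\right) = 2 - \left(\frac{109165}{44} + 2147\right) = 2 - \frac{203633}{44} = - \frac{203545}{44} \approx -4626.0$)
$g = - \frac{14763}{974}$ ($g = -6 + \frac{8919}{-974} = -6 + 8919 \left(- \frac{1}{974}\right) = -6 - \frac{8919}{974} = - \frac{14763}{974} \approx -15.157$)
$\frac{1}{g + T} = \frac{1}{- \frac{14763}{974} - \frac{203545}{44}} = \frac{1}{- \frac{99451201}{21428}} = - \frac{21428}{99451201}$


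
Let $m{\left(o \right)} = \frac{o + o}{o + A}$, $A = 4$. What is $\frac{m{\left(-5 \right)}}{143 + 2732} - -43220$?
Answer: $\frac{24851502}{575} \approx 43220.0$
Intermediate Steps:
$m{\left(o \right)} = \frac{2 o}{4 + o}$ ($m{\left(o \right)} = \frac{o + o}{o + 4} = \frac{2 o}{4 + o}$)
$\frac{m{\left(-5 \right)}}{143 + 2732} - -43220 = \frac{2 \left(-5\right) \frac{1}{4 - 5}}{143 + 2732} - -43220 = \frac{2 \left(-5\right) \frac{1}{-1}}{2875} + 43220 = 2 \left(-5\right) \left(-1\right) \frac{1}{2875} + 43220 = 10 \cdot \frac{1}{2875} + 43220 = \frac{2}{575} + 43220 = \frac{24851502}{575}$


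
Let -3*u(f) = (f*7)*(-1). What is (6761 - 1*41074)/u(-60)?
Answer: 34313/140 ≈ 245.09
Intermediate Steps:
u(f) = 7*f/3 (u(f) = -f*7*(-1)/3 = -7*f*(-1)/3 = -(-7)*f/3 = 7*f/3)
(6761 - 1*41074)/u(-60) = (6761 - 1*41074)/(((7/3)*(-60))) = (6761 - 41074)/(-140) = -34313*(-1/140) = 34313/140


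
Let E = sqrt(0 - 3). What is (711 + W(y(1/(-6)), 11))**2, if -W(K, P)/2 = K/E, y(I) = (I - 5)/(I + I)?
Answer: 1515602/3 + 14694*I*sqrt(3) ≈ 5.052e+5 + 25451.0*I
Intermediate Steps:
E = I*sqrt(3) (E = sqrt(-3) = I*sqrt(3) ≈ 1.732*I)
y(I) = (-5 + I)/(2*I) (y(I) = (-5 + I)/((2*I)) = (-5 + I)*(1/(2*I)) = (-5 + I)/(2*I))
W(K, P) = 2*I*K*sqrt(3)/3 (W(K, P) = -2*K/(I*sqrt(3)) = -2*K*(-I*sqrt(3)/3) = -(-2)*I*K*sqrt(3)/3 = 2*I*K*sqrt(3)/3)
(711 + W(y(1/(-6)), 11))**2 = (711 + 2*I*((-5 + 1/(-6))/(2*((1/(-6)))))*sqrt(3)/3)**2 = (711 + 2*I*((-5 + 1*(-1/6))/(2*((1*(-1/6)))))*sqrt(3)/3)**2 = (711 + 2*I*((-5 - 1/6)/(2*(-1/6)))*sqrt(3)/3)**2 = (711 + 2*I*((1/2)*(-6)*(-31/6))*sqrt(3)/3)**2 = (711 + (2/3)*I*(31/2)*sqrt(3))**2 = (711 + 31*I*sqrt(3)/3)**2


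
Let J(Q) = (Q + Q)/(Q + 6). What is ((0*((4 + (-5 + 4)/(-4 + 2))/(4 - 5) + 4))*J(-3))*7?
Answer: 0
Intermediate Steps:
J(Q) = 2*Q/(6 + Q) (J(Q) = (2*Q)/(6 + Q) = 2*Q/(6 + Q))
((0*((4 + (-5 + 4)/(-4 + 2))/(4 - 5) + 4))*J(-3))*7 = ((0*((4 + (-5 + 4)/(-4 + 2))/(4 - 5) + 4))*(2*(-3)/(6 - 3)))*7 = ((0*((4 - 1/(-2))/(-1) + 4))*(2*(-3)/3))*7 = ((0*((4 - 1*(-½))*(-1) + 4))*(2*(-3)*(⅓)))*7 = ((0*((4 + ½)*(-1) + 4))*(-2))*7 = ((0*((9/2)*(-1) + 4))*(-2))*7 = ((0*(-9/2 + 4))*(-2))*7 = ((0*(-½))*(-2))*7 = (0*(-2))*7 = 0*7 = 0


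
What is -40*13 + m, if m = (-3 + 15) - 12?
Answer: -520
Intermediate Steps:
m = 0 (m = 12 - 12 = 0)
-40*13 + m = -40*13 + 0 = -520 + 0 = -520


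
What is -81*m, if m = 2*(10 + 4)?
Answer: -2268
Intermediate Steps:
m = 28 (m = 2*14 = 28)
-81*m = -81*28 = -2268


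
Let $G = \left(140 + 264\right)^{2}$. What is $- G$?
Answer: $-163216$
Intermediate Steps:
$G = 163216$ ($G = 404^{2} = 163216$)
$- G = \left(-1\right) 163216 = -163216$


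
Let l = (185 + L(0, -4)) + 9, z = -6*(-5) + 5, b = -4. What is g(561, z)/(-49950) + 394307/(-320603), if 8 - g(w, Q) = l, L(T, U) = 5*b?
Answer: -9821207276/8007059925 ≈ -1.2266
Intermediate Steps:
L(T, U) = -20 (L(T, U) = 5*(-4) = -20)
z = 35 (z = 30 + 5 = 35)
l = 174 (l = (185 - 20) + 9 = 165 + 9 = 174)
g(w, Q) = -166 (g(w, Q) = 8 - 1*174 = 8 - 174 = -166)
g(561, z)/(-49950) + 394307/(-320603) = -166/(-49950) + 394307/(-320603) = -166*(-1/49950) + 394307*(-1/320603) = 83/24975 - 394307/320603 = -9821207276/8007059925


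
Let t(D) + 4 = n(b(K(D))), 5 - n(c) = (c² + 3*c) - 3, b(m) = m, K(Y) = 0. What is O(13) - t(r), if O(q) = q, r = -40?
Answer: 9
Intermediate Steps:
n(c) = 8 - c² - 3*c (n(c) = 5 - ((c² + 3*c) - 3) = 5 - (-3 + c² + 3*c) = 5 + (3 - c² - 3*c) = 8 - c² - 3*c)
t(D) = 4 (t(D) = -4 + (8 - 1*0² - 3*0) = -4 + (8 - 1*0 + 0) = -4 + (8 + 0 + 0) = -4 + 8 = 4)
O(13) - t(r) = 13 - 1*4 = 13 - 4 = 9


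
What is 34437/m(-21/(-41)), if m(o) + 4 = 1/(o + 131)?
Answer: -185684304/21527 ≈ -8625.6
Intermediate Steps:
m(o) = -4 + 1/(131 + o) (m(o) = -4 + 1/(o + 131) = -4 + 1/(131 + o))
34437/m(-21/(-41)) = 34437/(((-523 - (-84)/(-41))/(131 - 21/(-41)))) = 34437/(((-523 - (-84)*(-1)/41)/(131 - 21*(-1/41)))) = 34437/(((-523 - 4*21/41)/(131 + 21/41))) = 34437/(((-523 - 84/41)/(5392/41))) = 34437/(((41/5392)*(-21527/41))) = 34437/(-21527/5392) = 34437*(-5392/21527) = -185684304/21527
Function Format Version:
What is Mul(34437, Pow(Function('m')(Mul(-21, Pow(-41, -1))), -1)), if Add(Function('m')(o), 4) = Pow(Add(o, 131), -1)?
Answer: Rational(-185684304, 21527) ≈ -8625.6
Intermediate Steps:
Function('m')(o) = Add(-4, Pow(Add(131, o), -1)) (Function('m')(o) = Add(-4, Pow(Add(o, 131), -1)) = Add(-4, Pow(Add(131, o), -1)))
Mul(34437, Pow(Function('m')(Mul(-21, Pow(-41, -1))), -1)) = Mul(34437, Pow(Mul(Pow(Add(131, Mul(-21, Pow(-41, -1))), -1), Add(-523, Mul(-4, Mul(-21, Pow(-41, -1))))), -1)) = Mul(34437, Pow(Mul(Pow(Add(131, Mul(-21, Rational(-1, 41))), -1), Add(-523, Mul(-4, Mul(-21, Rational(-1, 41))))), -1)) = Mul(34437, Pow(Mul(Pow(Add(131, Rational(21, 41)), -1), Add(-523, Mul(-4, Rational(21, 41)))), -1)) = Mul(34437, Pow(Mul(Pow(Rational(5392, 41), -1), Add(-523, Rational(-84, 41))), -1)) = Mul(34437, Pow(Mul(Rational(41, 5392), Rational(-21527, 41)), -1)) = Mul(34437, Pow(Rational(-21527, 5392), -1)) = Mul(34437, Rational(-5392, 21527)) = Rational(-185684304, 21527)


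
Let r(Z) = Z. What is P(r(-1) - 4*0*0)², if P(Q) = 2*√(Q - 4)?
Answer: -20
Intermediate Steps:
P(Q) = 2*√(-4 + Q)
P(r(-1) - 4*0*0)² = (2*√(-4 + (-1 - 4*0*0)))² = (2*√(-4 + (-1 + 0*0)))² = (2*√(-4 + (-1 + 0)))² = (2*√(-4 - 1))² = (2*√(-5))² = (2*(I*√5))² = (2*I*√5)² = -20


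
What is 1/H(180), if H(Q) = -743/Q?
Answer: -180/743 ≈ -0.24226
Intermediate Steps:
1/H(180) = 1/(-743/180) = -180/743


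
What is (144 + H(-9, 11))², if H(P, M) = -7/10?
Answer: 2053489/100 ≈ 20535.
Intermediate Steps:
H(P, M) = -7/10 (H(P, M) = -7*⅒ = -7/10)
(144 + H(-9, 11))² = (144 - 7/10)² = (1433/10)² = 2053489/100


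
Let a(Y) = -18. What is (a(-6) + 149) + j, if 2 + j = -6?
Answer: 123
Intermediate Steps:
j = -8 (j = -2 - 6 = -8)
(a(-6) + 149) + j = (-18 + 149) - 8 = 131 - 8 = 123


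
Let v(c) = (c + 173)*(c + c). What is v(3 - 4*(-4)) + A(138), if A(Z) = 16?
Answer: 7312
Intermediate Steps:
v(c) = 2*c*(173 + c) (v(c) = (173 + c)*(2*c) = 2*c*(173 + c))
v(3 - 4*(-4)) + A(138) = 2*(3 - 4*(-4))*(173 + (3 - 4*(-4))) + 16 = 2*(3 + 16)*(173 + (3 + 16)) + 16 = 2*19*(173 + 19) + 16 = 2*19*192 + 16 = 7296 + 16 = 7312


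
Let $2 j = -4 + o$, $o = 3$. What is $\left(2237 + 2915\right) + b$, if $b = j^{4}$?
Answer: $\frac{82433}{16} \approx 5152.1$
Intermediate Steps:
$j = - \frac{1}{2}$ ($j = \frac{-4 + 3}{2} = \frac{1}{2} \left(-1\right) = - \frac{1}{2} \approx -0.5$)
$b = \frac{1}{16}$ ($b = \left(- \frac{1}{2}\right)^{4} = \frac{1}{16} \approx 0.0625$)
$\left(2237 + 2915\right) + b = \left(2237 + 2915\right) + \frac{1}{16} = 5152 + \frac{1}{16} = \frac{82433}{16}$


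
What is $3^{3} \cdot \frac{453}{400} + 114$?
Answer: $\frac{57831}{400} \approx 144.58$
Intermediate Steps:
$3^{3} \cdot \frac{453}{400} + 114 = 27 \cdot 453 \cdot \frac{1}{400} + 114 = 27 \cdot \frac{453}{400} + 114 = \frac{12231}{400} + 114 = \frac{57831}{400}$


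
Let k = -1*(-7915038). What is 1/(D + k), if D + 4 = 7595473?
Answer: 1/15510507 ≈ 6.4472e-8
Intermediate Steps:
D = 7595469 (D = -4 + 7595473 = 7595469)
k = 7915038
1/(D + k) = 1/(7595469 + 7915038) = 1/15510507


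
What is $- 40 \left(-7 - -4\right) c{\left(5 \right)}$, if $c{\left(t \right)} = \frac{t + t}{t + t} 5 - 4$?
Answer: $120$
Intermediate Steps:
$c{\left(t \right)} = 1$ ($c{\left(t \right)} = \frac{2 t}{2 t} 5 - 4 = 2 t \frac{1}{2 t} 5 - 4 = 1 \cdot 5 - 4 = 5 - 4 = 1$)
$- 40 \left(-7 - -4\right) c{\left(5 \right)} = - 40 \left(-7 - -4\right) 1 = - 40 \left(-7 + 4\right) 1 = \left(-40\right) \left(-3\right) 1 = 120 \cdot 1 = 120$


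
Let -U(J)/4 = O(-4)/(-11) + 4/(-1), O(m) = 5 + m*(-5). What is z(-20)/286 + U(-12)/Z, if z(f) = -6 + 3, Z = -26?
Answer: -279/286 ≈ -0.97552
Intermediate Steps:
O(m) = 5 - 5*m
U(J) = 276/11 (U(J) = -4*((5 - 5*(-4))/(-11) + 4/(-1)) = -4*((5 + 20)*(-1/11) + 4*(-1)) = -4*(25*(-1/11) - 4) = -4*(-25/11 - 4) = -4*(-69/11) = 276/11)
z(f) = -3
z(-20)/286 + U(-12)/Z = -3/286 + (276/11)/(-26) = -3*1/286 + (276/11)*(-1/26) = -3/286 - 138/143 = -279/286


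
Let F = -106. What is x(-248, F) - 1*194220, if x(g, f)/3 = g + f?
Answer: -195282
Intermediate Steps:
x(g, f) = 3*f + 3*g (x(g, f) = 3*(g + f) = 3*(f + g) = 3*f + 3*g)
x(-248, F) - 1*194220 = (3*(-106) + 3*(-248)) - 1*194220 = (-318 - 744) - 194220 = -1062 - 194220 = -195282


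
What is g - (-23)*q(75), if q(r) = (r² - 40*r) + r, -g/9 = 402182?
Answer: -3557538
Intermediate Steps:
g = -3619638 (g = -9*402182 = -3619638)
q(r) = r² - 39*r
g - (-23)*q(75) = -3619638 - (-23)*75*(-39 + 75) = -3619638 - (-23)*75*36 = -3619638 - (-23)*2700 = -3619638 - 1*(-62100) = -3619638 + 62100 = -3557538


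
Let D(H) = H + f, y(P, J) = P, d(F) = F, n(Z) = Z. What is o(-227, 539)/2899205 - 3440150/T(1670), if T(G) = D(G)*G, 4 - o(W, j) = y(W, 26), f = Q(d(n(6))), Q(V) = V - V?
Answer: -199461116897/161711856490 ≈ -1.2334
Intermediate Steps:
Q(V) = 0
f = 0
o(W, j) = 4 - W
D(H) = H (D(H) = H + 0 = H)
T(G) = G² (T(G) = G*G = G²)
o(-227, 539)/2899205 - 3440150/T(1670) = (4 - 1*(-227))/2899205 - 3440150/(1670²) = (4 + 227)*(1/2899205) - 3440150/2788900 = 231*(1/2899205) - 3440150*1/2788900 = 231/2899205 - 68803/55778 = -199461116897/161711856490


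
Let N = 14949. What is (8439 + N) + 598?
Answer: 23986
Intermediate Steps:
(8439 + N) + 598 = (8439 + 14949) + 598 = 23388 + 598 = 23986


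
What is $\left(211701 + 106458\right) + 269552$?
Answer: $587711$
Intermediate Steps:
$\left(211701 + 106458\right) + 269552 = 318159 + 269552 = 587711$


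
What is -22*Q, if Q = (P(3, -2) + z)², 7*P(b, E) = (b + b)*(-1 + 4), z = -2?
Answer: -352/49 ≈ -7.1837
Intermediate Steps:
P(b, E) = 6*b/7 (P(b, E) = ((b + b)*(-1 + 4))/7 = ((2*b)*3)/7 = (6*b)/7 = 6*b/7)
Q = 16/49 (Q = ((6/7)*3 - 2)² = (18/7 - 2)² = (4/7)² = 16/49 ≈ 0.32653)
-22*Q = -22*16/49 = -352/49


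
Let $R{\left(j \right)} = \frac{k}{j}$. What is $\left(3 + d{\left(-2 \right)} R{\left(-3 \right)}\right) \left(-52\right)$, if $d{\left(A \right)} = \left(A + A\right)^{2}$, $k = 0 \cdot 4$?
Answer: $-156$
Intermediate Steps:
$k = 0$
$R{\left(j \right)} = 0$ ($R{\left(j \right)} = \frac{0}{j} = 0$)
$d{\left(A \right)} = 4 A^{2}$ ($d{\left(A \right)} = \left(2 A\right)^{2} = 4 A^{2}$)
$\left(3 + d{\left(-2 \right)} R{\left(-3 \right)}\right) \left(-52\right) = \left(3 + 4 \left(-2\right)^{2} \cdot 0\right) \left(-52\right) = \left(3 + 4 \cdot 4 \cdot 0\right) \left(-52\right) = \left(3 + 16 \cdot 0\right) \left(-52\right) = \left(3 + 0\right) \left(-52\right) = 3 \left(-52\right) = -156$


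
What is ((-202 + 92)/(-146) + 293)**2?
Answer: 459845136/5329 ≈ 86291.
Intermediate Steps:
((-202 + 92)/(-146) + 293)**2 = (-110*(-1/146) + 293)**2 = (55/73 + 293)**2 = (21444/73)**2 = 459845136/5329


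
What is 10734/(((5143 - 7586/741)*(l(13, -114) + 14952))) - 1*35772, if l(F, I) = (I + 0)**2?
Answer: -633741403395303/17716130066 ≈ -35772.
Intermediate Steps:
l(F, I) = I**2
10734/(((5143 - 7586/741)*(l(13, -114) + 14952))) - 1*35772 = 10734/(((5143 - 7586/741)*((-114)**2 + 14952))) - 1*35772 = 10734/(((5143 - 7586*1/741)*(12996 + 14952))) - 35772 = 10734/(((5143 - 7586/741)*27948)) - 35772 = 10734/(((3803377/741)*27948)) - 35772 = 10734/(35432260132/247) - 35772 = 10734*(247/35432260132) - 35772 = 1325649/17716130066 - 35772 = -633741403395303/17716130066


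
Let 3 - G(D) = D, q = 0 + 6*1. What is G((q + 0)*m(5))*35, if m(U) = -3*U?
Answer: 3255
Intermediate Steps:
q = 6 (q = 0 + 6 = 6)
G(D) = 3 - D
G((q + 0)*m(5))*35 = (3 - (6 + 0)*(-3*5))*35 = (3 - 6*(-15))*35 = (3 - 1*(-90))*35 = (3 + 90)*35 = 93*35 = 3255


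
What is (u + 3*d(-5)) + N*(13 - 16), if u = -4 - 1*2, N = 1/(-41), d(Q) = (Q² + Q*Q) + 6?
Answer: 6645/41 ≈ 162.07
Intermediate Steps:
d(Q) = 6 + 2*Q² (d(Q) = (Q² + Q²) + 6 = 2*Q² + 6 = 6 + 2*Q²)
N = -1/41 ≈ -0.024390
u = -6 (u = -4 - 2 = -6)
(u + 3*d(-5)) + N*(13 - 16) = (-6 + 3*(6 + 2*(-5)²)) - (13 - 16)/41 = (-6 + 3*(6 + 2*25)) - 1/41*(-3) = (-6 + 3*(6 + 50)) + 3/41 = (-6 + 3*56) + 3/41 = (-6 + 168) + 3/41 = 162 + 3/41 = 6645/41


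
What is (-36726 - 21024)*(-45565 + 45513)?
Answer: 3003000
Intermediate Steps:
(-36726 - 21024)*(-45565 + 45513) = -57750*(-52) = 3003000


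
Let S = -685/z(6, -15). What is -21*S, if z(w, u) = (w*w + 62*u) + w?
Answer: -4795/296 ≈ -16.199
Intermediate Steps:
z(w, u) = w + w² + 62*u (z(w, u) = (w² + 62*u) + w = w + w² + 62*u)
S = 685/888 (S = -685/(6 + 6² + 62*(-15)) = -685/(6 + 36 - 930) = -685/(-888) = -685*(-1/888) = 685/888 ≈ 0.77140)
-21*S = -21*685/888 = -4795/296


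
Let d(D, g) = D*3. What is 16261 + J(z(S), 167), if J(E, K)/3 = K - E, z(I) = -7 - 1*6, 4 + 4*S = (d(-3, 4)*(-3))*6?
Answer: 16801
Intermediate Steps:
d(D, g) = 3*D
S = 79/2 (S = -1 + (((3*(-3))*(-3))*6)/4 = -1 + (-9*(-3)*6)/4 = -1 + (27*6)/4 = -1 + (¼)*162 = -1 + 81/2 = 79/2 ≈ 39.500)
z(I) = -13 (z(I) = -7 - 6 = -13)
J(E, K) = -3*E + 3*K (J(E, K) = 3*(K - E) = -3*E + 3*K)
16261 + J(z(S), 167) = 16261 + (-3*(-13) + 3*167) = 16261 + (39 + 501) = 16261 + 540 = 16801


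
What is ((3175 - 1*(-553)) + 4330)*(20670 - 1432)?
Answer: 155019804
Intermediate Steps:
((3175 - 1*(-553)) + 4330)*(20670 - 1432) = ((3175 + 553) + 4330)*19238 = (3728 + 4330)*19238 = 8058*19238 = 155019804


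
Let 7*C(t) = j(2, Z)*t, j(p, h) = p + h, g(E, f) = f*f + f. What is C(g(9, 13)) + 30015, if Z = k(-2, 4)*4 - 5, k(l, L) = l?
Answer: 29729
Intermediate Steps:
g(E, f) = f + f**2 (g(E, f) = f**2 + f = f + f**2)
Z = -13 (Z = -2*4 - 5 = -8 - 5 = -13)
j(p, h) = h + p
C(t) = -11*t/7 (C(t) = ((-13 + 2)*t)/7 = (-11*t)/7 = -11*t/7)
C(g(9, 13)) + 30015 = -143*(1 + 13)/7 + 30015 = -143*14/7 + 30015 = -11/7*182 + 30015 = -286 + 30015 = 29729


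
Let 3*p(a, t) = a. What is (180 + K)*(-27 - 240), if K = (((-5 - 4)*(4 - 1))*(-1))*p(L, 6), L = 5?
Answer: -60075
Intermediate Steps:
p(a, t) = a/3
K = 45 (K = (((-5 - 4)*(4 - 1))*(-1))*((⅓)*5) = (-9*3*(-1))*(5/3) = -27*(-1)*(5/3) = 27*(5/3) = 45)
(180 + K)*(-27 - 240) = (180 + 45)*(-27 - 240) = 225*(-267) = -60075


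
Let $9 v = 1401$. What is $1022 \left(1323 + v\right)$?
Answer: $\frac{4533592}{3} \approx 1.5112 \cdot 10^{6}$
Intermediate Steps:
$v = \frac{467}{3}$ ($v = \frac{1}{9} \cdot 1401 = \frac{467}{3} \approx 155.67$)
$1022 \left(1323 + v\right) = 1022 \left(1323 + \frac{467}{3}\right) = 1022 \cdot \frac{4436}{3} = \frac{4533592}{3}$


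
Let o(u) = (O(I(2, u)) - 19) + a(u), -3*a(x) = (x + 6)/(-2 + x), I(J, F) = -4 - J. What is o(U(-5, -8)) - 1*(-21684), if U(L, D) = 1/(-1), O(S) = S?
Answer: 194936/9 ≈ 21660.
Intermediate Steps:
a(x) = -(6 + x)/(3*(-2 + x)) (a(x) = -(x + 6)/(3*(-2 + x)) = -(6 + x)/(3*(-2 + x)))
U(L, D) = -1
o(u) = -25 + (-6 - u)/(3*(-2 + u)) (o(u) = ((-4 - 1*2) - 19) + (-6 - u)/(3*(-2 + u)) = ((-4 - 2) - 19) + (-6 - u)/(3*(-2 + u)) = (-6 - 19) + (-6 - u)/(3*(-2 + u)) = -25 + (-6 - u)/(3*(-2 + u)))
o(U(-5, -8)) - 1*(-21684) = 4*(36 - 19*(-1))/(3*(-2 - 1)) - 1*(-21684) = (4/3)*(36 + 19)/(-3) + 21684 = (4/3)*(-⅓)*55 + 21684 = -220/9 + 21684 = 194936/9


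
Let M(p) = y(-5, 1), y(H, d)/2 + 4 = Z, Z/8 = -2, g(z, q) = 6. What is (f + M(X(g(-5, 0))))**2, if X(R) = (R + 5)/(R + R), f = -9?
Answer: 2401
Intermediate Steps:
Z = -16 (Z = 8*(-2) = -16)
X(R) = (5 + R)/(2*R) (X(R) = (5 + R)/((2*R)) = (5 + R)*(1/(2*R)) = (5 + R)/(2*R))
y(H, d) = -40 (y(H, d) = -8 + 2*(-16) = -8 - 32 = -40)
M(p) = -40
(f + M(X(g(-5, 0))))**2 = (-9 - 40)**2 = (-49)**2 = 2401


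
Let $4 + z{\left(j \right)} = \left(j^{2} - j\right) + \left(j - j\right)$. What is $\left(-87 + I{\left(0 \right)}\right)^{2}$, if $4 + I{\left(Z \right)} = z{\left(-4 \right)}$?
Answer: $5625$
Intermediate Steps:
$z{\left(j \right)} = -4 + j^{2} - j$ ($z{\left(j \right)} = -4 + \left(\left(j^{2} - j\right) + \left(j - j\right)\right) = -4 + \left(\left(j^{2} - j\right) + 0\right) = -4 + \left(j^{2} - j\right) = -4 + j^{2} - j$)
$I{\left(Z \right)} = 12$ ($I{\left(Z \right)} = -4 - -16 = -4 + \left(-4 + 16 + 4\right) = -4 + 16 = 12$)
$\left(-87 + I{\left(0 \right)}\right)^{2} = \left(-87 + 12\right)^{2} = \left(-75\right)^{2} = 5625$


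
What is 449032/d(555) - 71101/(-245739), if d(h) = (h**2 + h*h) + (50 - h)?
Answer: 154110539693/151263412755 ≈ 1.0188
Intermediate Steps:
d(h) = 50 - h + 2*h**2 (d(h) = (h**2 + h**2) + (50 - h) = 2*h**2 + (50 - h) = 50 - h + 2*h**2)
449032/d(555) - 71101/(-245739) = 449032/(50 - 1*555 + 2*555**2) - 71101/(-245739) = 449032/(50 - 555 + 2*308025) - 71101*(-1/245739) = 449032/(50 - 555 + 616050) + 71101/245739 = 449032/615545 + 71101/245739 = 154110539693/151263412755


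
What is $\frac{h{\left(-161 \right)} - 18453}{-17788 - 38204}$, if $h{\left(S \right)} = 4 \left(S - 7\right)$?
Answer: $\frac{6375}{18664} \approx 0.34157$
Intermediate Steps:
$h{\left(S \right)} = -28 + 4 S$ ($h{\left(S \right)} = 4 \left(-7 + S\right) = -28 + 4 S$)
$\frac{h{\left(-161 \right)} - 18453}{-17788 - 38204} = \frac{\left(-28 + 4 \left(-161\right)\right) - 18453}{-17788 - 38204} = \frac{\left(-28 - 644\right) - 18453}{-55992} = \left(-672 - 18453\right) \left(- \frac{1}{55992}\right) = \left(-19125\right) \left(- \frac{1}{55992}\right) = \frac{6375}{18664}$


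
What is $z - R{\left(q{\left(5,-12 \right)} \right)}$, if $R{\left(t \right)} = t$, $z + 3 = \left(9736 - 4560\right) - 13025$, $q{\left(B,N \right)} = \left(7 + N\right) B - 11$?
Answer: $-7816$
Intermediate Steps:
$q{\left(B,N \right)} = -11 + B \left(7 + N\right)$ ($q{\left(B,N \right)} = B \left(7 + N\right) - 11 = -11 + B \left(7 + N\right)$)
$z = -7852$ ($z = -3 + \left(\left(9736 - 4560\right) - 13025\right) = -3 + \left(5176 - 13025\right) = -3 - 7849 = -7852$)
$z - R{\left(q{\left(5,-12 \right)} \right)} = -7852 - \left(-11 + 7 \cdot 5 + 5 \left(-12\right)\right) = -7852 - \left(-11 + 35 - 60\right) = -7852 - -36 = -7852 + 36 = -7816$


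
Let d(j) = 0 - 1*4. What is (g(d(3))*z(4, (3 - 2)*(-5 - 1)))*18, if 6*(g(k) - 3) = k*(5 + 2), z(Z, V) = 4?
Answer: -120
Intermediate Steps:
d(j) = -4 (d(j) = 0 - 4 = -4)
g(k) = 3 + 7*k/6 (g(k) = 3 + (k*(5 + 2))/6 = 3 + (k*7)/6 = 3 + (7*k)/6 = 3 + 7*k/6)
(g(d(3))*z(4, (3 - 2)*(-5 - 1)))*18 = ((3 + (7/6)*(-4))*4)*18 = ((3 - 14/3)*4)*18 = -5/3*4*18 = -20/3*18 = -120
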